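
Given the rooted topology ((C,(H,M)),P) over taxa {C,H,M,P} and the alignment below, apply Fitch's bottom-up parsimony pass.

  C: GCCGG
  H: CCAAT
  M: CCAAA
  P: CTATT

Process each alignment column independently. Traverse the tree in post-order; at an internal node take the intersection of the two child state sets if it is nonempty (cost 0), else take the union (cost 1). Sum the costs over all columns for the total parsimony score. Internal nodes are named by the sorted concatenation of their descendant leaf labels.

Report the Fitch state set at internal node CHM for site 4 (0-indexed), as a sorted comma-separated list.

A,G,T

[col 0] HM: children H:{C}, M:{C} ∩→ {C}; cost 0
[col 0] CHM: children C:{G}, HM:{C} ∪→ {C,G}; cost 1
[col 0] CHMP: children CHM:{C,G}, P:{C} ∩→ {C}; cost 0
[col 1] HM: children H:{C}, M:{C} ∩→ {C}; cost 0
[col 1] CHM: children C:{C}, HM:{C} ∩→ {C}; cost 0
[col 1] CHMP: children CHM:{C}, P:{T} ∪→ {C,T}; cost 1
[col 2] HM: children H:{A}, M:{A} ∩→ {A}; cost 0
[col 2] CHM: children C:{C}, HM:{A} ∪→ {A,C}; cost 1
[col 2] CHMP: children CHM:{A,C}, P:{A} ∩→ {A}; cost 0
[col 3] HM: children H:{A}, M:{A} ∩→ {A}; cost 0
[col 3] CHM: children C:{G}, HM:{A} ∪→ {A,G}; cost 1
[col 3] CHMP: children CHM:{A,G}, P:{T} ∪→ {A,G,T}; cost 1
[col 4] HM: children H:{T}, M:{A} ∪→ {A,T}; cost 1
[col 4] CHM: children C:{G}, HM:{A,T} ∪→ {A,G,T}; cost 1
[col 4] CHMP: children CHM:{A,G,T}, P:{T} ∩→ {T}; cost 0
per-site changes: [1, 1, 1, 2, 2]; total = 7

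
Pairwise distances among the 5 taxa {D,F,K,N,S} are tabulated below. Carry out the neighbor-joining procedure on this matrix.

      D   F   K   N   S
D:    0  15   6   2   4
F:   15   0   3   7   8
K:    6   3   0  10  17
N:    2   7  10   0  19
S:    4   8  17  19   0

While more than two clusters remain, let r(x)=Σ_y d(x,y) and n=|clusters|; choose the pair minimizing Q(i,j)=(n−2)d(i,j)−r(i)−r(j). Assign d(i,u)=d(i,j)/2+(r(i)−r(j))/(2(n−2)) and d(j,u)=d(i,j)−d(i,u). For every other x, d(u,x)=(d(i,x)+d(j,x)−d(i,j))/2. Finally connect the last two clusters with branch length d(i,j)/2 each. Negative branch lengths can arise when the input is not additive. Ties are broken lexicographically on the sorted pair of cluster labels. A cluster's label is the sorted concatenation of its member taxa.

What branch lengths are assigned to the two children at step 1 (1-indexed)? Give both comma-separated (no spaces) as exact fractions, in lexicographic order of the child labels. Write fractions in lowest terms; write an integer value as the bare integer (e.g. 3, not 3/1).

iteration 1: select D,S (d=4, Q=-63); attach at lengths (-3/2, 11/2); label the merged cluster DS
  updated: d(DS,F)=19/2, d(DS,K)=19/2, d(DS,N)=17/2
iteration 2: select DS,N (d=17/2, Q=-36); attach at lengths (19/4, 15/4); label the merged cluster DNS
  updated: d(DNS,F)=4, d(DNS,K)=11/2
iteration 3: select DNS,F (d=4, Q=-25/2); attach at lengths (13/4, 3/4); label the merged cluster DFNS
  updated: d(DFNS,K)=9/4
iteration 4: select DFNS,K (d=9/4); attach at lengths (9/8, 9/8); label the merged cluster DFKNS
final tree: ((((D:-3/2,S:11/2):19/4,N:15/4):13/4,F:3/4):9/8,K:9/8)
total length: 75/4

-3/2,11/2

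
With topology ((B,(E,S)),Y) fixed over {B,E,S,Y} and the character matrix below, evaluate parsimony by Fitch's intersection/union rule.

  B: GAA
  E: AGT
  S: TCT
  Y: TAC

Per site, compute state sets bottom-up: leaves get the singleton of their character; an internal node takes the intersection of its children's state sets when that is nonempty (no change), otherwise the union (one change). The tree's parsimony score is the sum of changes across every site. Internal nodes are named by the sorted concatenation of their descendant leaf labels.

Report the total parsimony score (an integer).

site 0, node ES: E={A} ∪ S={T} → {A,T} (+1)
site 0, node BES: B={G} ∪ ES={A,T} → {A,G,T} (+1)
site 0, node BESY: BES={A,G,T} ∩ Y={T} → {T} (+0)
site 1, node ES: E={G} ∪ S={C} → {C,G} (+1)
site 1, node BES: B={A} ∪ ES={C,G} → {A,C,G} (+1)
site 1, node BESY: BES={A,C,G} ∩ Y={A} → {A} (+0)
site 2, node ES: E={T} ∩ S={T} → {T} (+0)
site 2, node BES: B={A} ∪ ES={T} → {A,T} (+1)
site 2, node BESY: BES={A,T} ∪ Y={C} → {A,C,T} (+1)
per-site changes: [2, 2, 2]; total = 6

6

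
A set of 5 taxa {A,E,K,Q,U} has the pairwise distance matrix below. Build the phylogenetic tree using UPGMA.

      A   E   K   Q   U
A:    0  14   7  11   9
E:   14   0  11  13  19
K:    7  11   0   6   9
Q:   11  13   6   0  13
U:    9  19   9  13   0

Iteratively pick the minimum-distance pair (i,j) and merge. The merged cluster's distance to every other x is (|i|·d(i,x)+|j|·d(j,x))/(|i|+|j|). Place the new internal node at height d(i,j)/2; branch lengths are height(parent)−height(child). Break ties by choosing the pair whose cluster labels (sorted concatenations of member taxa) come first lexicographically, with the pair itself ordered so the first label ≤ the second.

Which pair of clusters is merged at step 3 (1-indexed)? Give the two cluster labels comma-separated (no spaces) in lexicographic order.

step 1: merge (K,Q) at d=6; branch lengths K→3, Q→3; new cluster KQ
  updated: d(A,KQ)=9, d(E,KQ)=12, d(KQ,U)=11
step 2: merge (A,KQ) at d=9; branch lengths A→9/2, KQ→3/2; new cluster AKQ
  updated: d(AKQ,E)=38/3, d(AKQ,U)=31/3
step 3: merge (AKQ,U) at d=31/3; branch lengths AKQ→2/3, U→31/6; new cluster AKQU
  updated: d(AKQU,E)=57/4
step 4: merge (AKQU,E) at d=57/4; branch lengths AKQU→47/24, E→57/8; new cluster AEKQU
final tree: (((A:9/2,(K:3,Q:3):3/2):2/3,U:31/6):47/24,E:57/8)
total length: 323/12

AKQ,U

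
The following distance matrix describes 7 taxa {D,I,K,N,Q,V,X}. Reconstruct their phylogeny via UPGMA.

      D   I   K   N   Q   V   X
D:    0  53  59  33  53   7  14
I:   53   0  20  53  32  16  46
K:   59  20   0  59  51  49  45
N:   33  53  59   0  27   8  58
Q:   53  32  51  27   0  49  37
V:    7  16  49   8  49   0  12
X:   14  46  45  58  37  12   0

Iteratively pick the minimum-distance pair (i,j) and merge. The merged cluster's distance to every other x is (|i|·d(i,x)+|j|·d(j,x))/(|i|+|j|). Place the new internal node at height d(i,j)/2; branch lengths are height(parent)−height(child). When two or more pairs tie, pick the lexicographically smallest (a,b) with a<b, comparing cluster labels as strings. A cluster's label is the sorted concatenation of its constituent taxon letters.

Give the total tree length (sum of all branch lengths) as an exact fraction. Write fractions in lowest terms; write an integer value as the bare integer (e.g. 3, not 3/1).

iteration 1: select D,V (d=7); attach at lengths (7/2, 7/2); label the merged cluster DV
  updated: d(DV,I)=69/2, d(DV,K)=54, d(DV,N)=41/2, d(DV,Q)=51, d(DV,X)=13
iteration 2: select DV,X (d=13); attach at lengths (3, 13/2); label the merged cluster DVX
  updated: d(DVX,I)=115/3, d(DVX,K)=51, d(DVX,N)=33, d(DVX,Q)=139/3
iteration 3: select I,K (d=20); attach at lengths (10, 10); label the merged cluster IK
  updated: d(DVX,IK)=134/3, d(IK,N)=56, d(IK,Q)=83/2
iteration 4: select N,Q (d=27); attach at lengths (27/2, 27/2); label the merged cluster NQ
  updated: d(DVX,NQ)=119/3, d(IK,NQ)=195/4
iteration 5: select DVX,NQ (d=119/3); attach at lengths (40/3, 19/3); label the merged cluster DNQVX
  updated: d(DNQVX,IK)=463/10
iteration 6: select DNQVX,IK (d=463/10); attach at lengths (199/60, 263/20); label the merged cluster DIKNQVX
final tree: ((((D:7/2,V:7/2):3,X:13/2):40/3,(N:27/2,Q:27/2):19/3):199/60,(I:10,K:10):263/20)
total length: 2989/30

2989/30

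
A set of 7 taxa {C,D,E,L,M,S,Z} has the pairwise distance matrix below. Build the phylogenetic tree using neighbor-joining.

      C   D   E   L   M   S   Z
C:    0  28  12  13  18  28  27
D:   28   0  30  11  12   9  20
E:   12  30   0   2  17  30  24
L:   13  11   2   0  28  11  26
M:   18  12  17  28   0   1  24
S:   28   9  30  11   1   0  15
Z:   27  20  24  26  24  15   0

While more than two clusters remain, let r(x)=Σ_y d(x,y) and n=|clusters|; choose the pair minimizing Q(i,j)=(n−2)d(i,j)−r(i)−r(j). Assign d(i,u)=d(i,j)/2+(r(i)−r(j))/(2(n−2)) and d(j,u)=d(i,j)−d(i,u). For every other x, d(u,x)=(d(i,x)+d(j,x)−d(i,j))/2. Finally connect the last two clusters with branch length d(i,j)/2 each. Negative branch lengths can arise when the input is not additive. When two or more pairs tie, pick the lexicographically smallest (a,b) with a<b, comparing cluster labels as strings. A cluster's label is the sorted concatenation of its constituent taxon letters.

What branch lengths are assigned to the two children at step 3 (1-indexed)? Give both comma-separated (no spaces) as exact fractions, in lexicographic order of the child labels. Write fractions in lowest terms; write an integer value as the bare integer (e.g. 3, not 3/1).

11/6,-5/6

iteration 1: select E,L (d=2, Q=-196); attach at lengths (17/5, -7/5); label the merged cluster EL
  updated: d(C,EL)=23/2, d(D,EL)=39/2, d(EL,M)=43/2, d(EL,S)=39/2, d(EL,Z)=24
iteration 2: select C,EL (d=23/2, Q=-325/2); attach at lengths (125/16, 59/16); label the merged cluster CEL
  updated: d(CEL,D)=18, d(CEL,M)=14, d(CEL,S)=18, d(CEL,Z)=79/4
iteration 3: select M,S (d=1, Q=-91); attach at lengths (11/6, -5/6); label the merged cluster MS
  updated: d(CEL,MS)=31/2, d(D,MS)=10, d(MS,Z)=19
iteration 4: select CEL,Z (d=79/4, Q=-145/2); attach at lengths (17/2, 45/4); label the merged cluster CELZ
  updated: d(CELZ,D)=73/8, d(CELZ,MS)=59/8
iteration 5: select CELZ,D (d=73/8, Q=-53/2); attach at lengths (13/4, 47/8); label the merged cluster CDELZ
  updated: d(CDELZ,MS)=33/8
iteration 6: select CDELZ,MS (d=33/8); attach at lengths (33/16, 33/16); label the merged cluster CDELMSZ
final tree: ((((C:125/16,(E:17/5,L:-7/5):59/16):17/2,Z:45/4):13/4,D:47/8):33/16,(M:11/6,S:-5/6):33/16)
total length: 95/2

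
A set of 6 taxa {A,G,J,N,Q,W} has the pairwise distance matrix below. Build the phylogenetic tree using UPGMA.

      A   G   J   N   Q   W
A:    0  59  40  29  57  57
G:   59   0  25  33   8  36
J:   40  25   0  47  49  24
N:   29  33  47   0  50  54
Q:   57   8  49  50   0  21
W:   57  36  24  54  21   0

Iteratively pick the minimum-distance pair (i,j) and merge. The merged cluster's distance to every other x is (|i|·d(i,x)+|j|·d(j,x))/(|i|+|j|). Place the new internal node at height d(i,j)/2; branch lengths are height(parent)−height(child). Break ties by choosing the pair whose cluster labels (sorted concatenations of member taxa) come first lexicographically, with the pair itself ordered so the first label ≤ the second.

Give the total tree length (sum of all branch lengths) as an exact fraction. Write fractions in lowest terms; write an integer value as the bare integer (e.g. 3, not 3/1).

step 1: merge (G,Q) at d=8; branch lengths G→4, Q→4; new cluster GQ
  updated: d(A,GQ)=58, d(GQ,J)=37, d(GQ,N)=83/2, d(GQ,W)=57/2
step 2: merge (J,W) at d=24; branch lengths J→12, W→12; new cluster JW
  updated: d(A,JW)=97/2, d(GQ,JW)=131/4, d(JW,N)=101/2
step 3: merge (A,N) at d=29; branch lengths A→29/2, N→29/2; new cluster AN
  updated: d(AN,GQ)=199/4, d(AN,JW)=99/2
step 4: merge (GQ,JW) at d=131/4; branch lengths GQ→99/8, JW→35/8; new cluster GJQW
  updated: d(AN,GJQW)=397/8
step 5: merge (AN,GJQW) at d=397/8; branch lengths AN→165/16, GJQW→135/16; new cluster AGJNQW
final tree: ((A:29/2,N:29/2):165/16,((G:4,Q:4):99/8,(J:12,W:12):35/8):135/16)
total length: 193/2

193/2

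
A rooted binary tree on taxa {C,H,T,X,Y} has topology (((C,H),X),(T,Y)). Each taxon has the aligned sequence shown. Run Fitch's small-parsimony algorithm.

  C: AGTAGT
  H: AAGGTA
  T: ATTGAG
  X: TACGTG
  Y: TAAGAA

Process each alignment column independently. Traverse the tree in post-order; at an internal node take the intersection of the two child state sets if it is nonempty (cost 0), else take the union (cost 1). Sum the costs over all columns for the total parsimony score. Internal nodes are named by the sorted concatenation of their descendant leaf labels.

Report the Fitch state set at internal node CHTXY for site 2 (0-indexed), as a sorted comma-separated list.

T

[col 0] CH: children C:{A}, H:{A} ∩→ {A}; cost 0
[col 0] CHX: children CH:{A}, X:{T} ∪→ {A,T}; cost 1
[col 0] TY: children T:{A}, Y:{T} ∪→ {A,T}; cost 1
[col 0] CHTXY: children CHX:{A,T}, TY:{A,T} ∩→ {A,T}; cost 0
[col 1] CH: children C:{G}, H:{A} ∪→ {A,G}; cost 1
[col 1] CHX: children CH:{A,G}, X:{A} ∩→ {A}; cost 0
[col 1] TY: children T:{T}, Y:{A} ∪→ {A,T}; cost 1
[col 1] CHTXY: children CHX:{A}, TY:{A,T} ∩→ {A}; cost 0
[col 2] CH: children C:{T}, H:{G} ∪→ {G,T}; cost 1
[col 2] CHX: children CH:{G,T}, X:{C} ∪→ {C,G,T}; cost 1
[col 2] TY: children T:{T}, Y:{A} ∪→ {A,T}; cost 1
[col 2] CHTXY: children CHX:{C,G,T}, TY:{A,T} ∩→ {T}; cost 0
[col 3] CH: children C:{A}, H:{G} ∪→ {A,G}; cost 1
[col 3] CHX: children CH:{A,G}, X:{G} ∩→ {G}; cost 0
[col 3] TY: children T:{G}, Y:{G} ∩→ {G}; cost 0
[col 3] CHTXY: children CHX:{G}, TY:{G} ∩→ {G}; cost 0
[col 4] CH: children C:{G}, H:{T} ∪→ {G,T}; cost 1
[col 4] CHX: children CH:{G,T}, X:{T} ∩→ {T}; cost 0
[col 4] TY: children T:{A}, Y:{A} ∩→ {A}; cost 0
[col 4] CHTXY: children CHX:{T}, TY:{A} ∪→ {A,T}; cost 1
[col 5] CH: children C:{T}, H:{A} ∪→ {A,T}; cost 1
[col 5] CHX: children CH:{A,T}, X:{G} ∪→ {A,G,T}; cost 1
[col 5] TY: children T:{G}, Y:{A} ∪→ {A,G}; cost 1
[col 5] CHTXY: children CHX:{A,G,T}, TY:{A,G} ∩→ {A,G}; cost 0
per-site changes: [2, 2, 3, 1, 2, 3]; total = 13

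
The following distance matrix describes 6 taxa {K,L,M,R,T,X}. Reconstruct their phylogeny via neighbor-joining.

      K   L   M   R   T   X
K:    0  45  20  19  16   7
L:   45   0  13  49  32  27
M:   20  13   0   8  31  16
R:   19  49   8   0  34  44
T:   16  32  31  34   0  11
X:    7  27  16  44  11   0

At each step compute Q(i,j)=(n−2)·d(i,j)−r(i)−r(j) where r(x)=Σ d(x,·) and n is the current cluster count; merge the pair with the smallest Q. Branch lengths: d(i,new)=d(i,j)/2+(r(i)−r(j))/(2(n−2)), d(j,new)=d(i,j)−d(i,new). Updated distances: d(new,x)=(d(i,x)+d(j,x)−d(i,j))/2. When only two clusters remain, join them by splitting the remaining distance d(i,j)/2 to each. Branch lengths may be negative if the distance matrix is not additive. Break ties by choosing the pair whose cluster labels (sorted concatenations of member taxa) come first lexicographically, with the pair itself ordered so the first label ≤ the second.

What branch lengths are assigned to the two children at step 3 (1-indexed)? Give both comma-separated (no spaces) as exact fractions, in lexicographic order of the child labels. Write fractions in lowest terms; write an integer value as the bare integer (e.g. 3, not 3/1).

step 1: merge (M,R) at d=8, Q=-210; branch lengths M→-17/4, R→49/4; new cluster MR
  updated: d(K,MR)=31/2, d(L,MR)=27, d(MR,T)=57/2, d(MR,X)=26
step 2: merge (L,MR) at d=27, Q=-147; branch lengths L→115/6, MR→47/6; new cluster LMR
  updated: d(K,LMR)=67/4, d(LMR,T)=67/4, d(LMR,X)=13
step 3: merge (K,X) at d=7, Q=-227/4; branch lengths K→91/16, X→21/16; new cluster KX
  updated: d(KX,LMR)=91/8, d(KX,T)=10
step 4: merge (KX,LMR) at d=91/8, Q=-305/8; branch lengths KX→37/16, LMR→145/16; new cluster KLMRX
  updated: d(KLMRX,T)=123/16
step 5: merge (KLMRX,T) at d=123/16; branch lengths KLMRX→123/32, T→123/32; new cluster KLMRTX
final tree: (((K:91/16,X:21/16):37/16,(L:115/6,(M:-17/4,R:49/4):47/6):145/16):123/32,T:123/32)
total length: 977/16

91/16,21/16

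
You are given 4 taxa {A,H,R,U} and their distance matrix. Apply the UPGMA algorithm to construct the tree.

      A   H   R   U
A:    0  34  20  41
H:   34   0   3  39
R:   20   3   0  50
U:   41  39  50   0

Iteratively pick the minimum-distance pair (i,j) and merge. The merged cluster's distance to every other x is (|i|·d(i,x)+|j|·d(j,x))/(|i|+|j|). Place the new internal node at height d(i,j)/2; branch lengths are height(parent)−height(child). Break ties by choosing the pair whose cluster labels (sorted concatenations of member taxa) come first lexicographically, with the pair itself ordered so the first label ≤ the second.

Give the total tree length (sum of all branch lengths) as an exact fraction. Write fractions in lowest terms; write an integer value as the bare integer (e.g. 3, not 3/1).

step 1: merge (H,R) at d=3; branch lengths H→3/2, R→3/2; new cluster HR
  updated: d(A,HR)=27, d(HR,U)=89/2
step 2: merge (A,HR) at d=27; branch lengths A→27/2, HR→12; new cluster AHR
  updated: d(AHR,U)=130/3
step 3: merge (AHR,U) at d=130/3; branch lengths AHR→49/6, U→65/3; new cluster AHRU
final tree: ((A:27/2,(H:3/2,R:3/2):12):49/6,U:65/3)
total length: 175/3

175/3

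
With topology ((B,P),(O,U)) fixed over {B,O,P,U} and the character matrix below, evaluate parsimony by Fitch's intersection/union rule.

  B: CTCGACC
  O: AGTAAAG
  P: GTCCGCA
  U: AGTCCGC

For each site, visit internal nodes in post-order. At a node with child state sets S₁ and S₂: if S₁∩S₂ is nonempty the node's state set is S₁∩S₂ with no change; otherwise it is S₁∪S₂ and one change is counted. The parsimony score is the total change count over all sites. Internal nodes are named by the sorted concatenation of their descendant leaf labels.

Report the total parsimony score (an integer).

12

[col 0] BP: children B:{C}, P:{G} ∪→ {C,G}; cost 1
[col 0] OU: children O:{A}, U:{A} ∩→ {A}; cost 0
[col 0] BOPU: children BP:{C,G}, OU:{A} ∪→ {A,C,G}; cost 1
[col 1] BP: children B:{T}, P:{T} ∩→ {T}; cost 0
[col 1] OU: children O:{G}, U:{G} ∩→ {G}; cost 0
[col 1] BOPU: children BP:{T}, OU:{G} ∪→ {G,T}; cost 1
[col 2] BP: children B:{C}, P:{C} ∩→ {C}; cost 0
[col 2] OU: children O:{T}, U:{T} ∩→ {T}; cost 0
[col 2] BOPU: children BP:{C}, OU:{T} ∪→ {C,T}; cost 1
[col 3] BP: children B:{G}, P:{C} ∪→ {C,G}; cost 1
[col 3] OU: children O:{A}, U:{C} ∪→ {A,C}; cost 1
[col 3] BOPU: children BP:{C,G}, OU:{A,C} ∩→ {C}; cost 0
[col 4] BP: children B:{A}, P:{G} ∪→ {A,G}; cost 1
[col 4] OU: children O:{A}, U:{C} ∪→ {A,C}; cost 1
[col 4] BOPU: children BP:{A,G}, OU:{A,C} ∩→ {A}; cost 0
[col 5] BP: children B:{C}, P:{C} ∩→ {C}; cost 0
[col 5] OU: children O:{A}, U:{G} ∪→ {A,G}; cost 1
[col 5] BOPU: children BP:{C}, OU:{A,G} ∪→ {A,C,G}; cost 1
[col 6] BP: children B:{C}, P:{A} ∪→ {A,C}; cost 1
[col 6] OU: children O:{G}, U:{C} ∪→ {C,G}; cost 1
[col 6] BOPU: children BP:{A,C}, OU:{C,G} ∩→ {C}; cost 0
per-site changes: [2, 1, 1, 2, 2, 2, 2]; total = 12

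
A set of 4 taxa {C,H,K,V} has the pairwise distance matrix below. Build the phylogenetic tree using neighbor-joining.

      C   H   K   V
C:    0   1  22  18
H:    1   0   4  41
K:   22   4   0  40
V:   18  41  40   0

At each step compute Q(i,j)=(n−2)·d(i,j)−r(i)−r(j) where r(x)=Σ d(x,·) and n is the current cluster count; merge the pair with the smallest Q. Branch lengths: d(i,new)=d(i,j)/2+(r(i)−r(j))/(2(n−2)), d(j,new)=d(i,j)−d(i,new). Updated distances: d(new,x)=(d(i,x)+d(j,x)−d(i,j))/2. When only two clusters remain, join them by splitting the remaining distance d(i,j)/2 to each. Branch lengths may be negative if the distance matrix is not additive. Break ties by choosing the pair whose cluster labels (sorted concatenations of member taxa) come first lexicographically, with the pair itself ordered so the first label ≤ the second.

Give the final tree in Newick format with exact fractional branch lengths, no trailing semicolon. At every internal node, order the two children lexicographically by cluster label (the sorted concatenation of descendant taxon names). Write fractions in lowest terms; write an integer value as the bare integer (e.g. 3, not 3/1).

step 1: merge (C,V) at d=18, Q=-104; branch lengths C→-11/2, V→47/2; new cluster CV
  updated: d(CV,H)=12, d(CV,K)=22
step 2: merge (CV,H) at d=12, Q=-38; branch lengths CV→15, H→-3; new cluster CHV
  updated: d(CHV,K)=7
step 3: merge (CHV,K) at d=7; branch lengths CHV→7/2, K→7/2; new cluster CHKV
final tree: (((C:-11/2,V:47/2):15,H:-3):7/2,K:7/2)
total length: 37

(((C:-11/2,V:47/2):15,H:-3):7/2,K:7/2)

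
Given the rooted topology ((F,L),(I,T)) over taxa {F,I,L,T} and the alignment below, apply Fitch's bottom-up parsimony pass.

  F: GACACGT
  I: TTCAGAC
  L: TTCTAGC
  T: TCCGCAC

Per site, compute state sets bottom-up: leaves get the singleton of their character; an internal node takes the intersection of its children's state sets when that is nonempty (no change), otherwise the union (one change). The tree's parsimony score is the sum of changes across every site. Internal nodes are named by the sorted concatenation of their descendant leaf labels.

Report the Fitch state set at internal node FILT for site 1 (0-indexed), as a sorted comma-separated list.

FL@0: {G} ∪ {T} = {G,T} (union, +1)
IT@0: {T} ∩ {T} = {T} (intersection, +0)
FILT@0: {G,T} ∩ {T} = {T} (intersection, +0)
FL@1: {A} ∪ {T} = {A,T} (union, +1)
IT@1: {T} ∪ {C} = {C,T} (union, +1)
FILT@1: {A,T} ∩ {C,T} = {T} (intersection, +0)
FL@2: {C} ∩ {C} = {C} (intersection, +0)
IT@2: {C} ∩ {C} = {C} (intersection, +0)
FILT@2: {C} ∩ {C} = {C} (intersection, +0)
FL@3: {A} ∪ {T} = {A,T} (union, +1)
IT@3: {A} ∪ {G} = {A,G} (union, +1)
FILT@3: {A,T} ∩ {A,G} = {A} (intersection, +0)
FL@4: {C} ∪ {A} = {A,C} (union, +1)
IT@4: {G} ∪ {C} = {C,G} (union, +1)
FILT@4: {A,C} ∩ {C,G} = {C} (intersection, +0)
FL@5: {G} ∩ {G} = {G} (intersection, +0)
IT@5: {A} ∩ {A} = {A} (intersection, +0)
FILT@5: {G} ∪ {A} = {A,G} (union, +1)
FL@6: {T} ∪ {C} = {C,T} (union, +1)
IT@6: {C} ∩ {C} = {C} (intersection, +0)
FILT@6: {C,T} ∩ {C} = {C} (intersection, +0)
per-site changes: [1, 2, 0, 2, 2, 1, 1]; total = 9

T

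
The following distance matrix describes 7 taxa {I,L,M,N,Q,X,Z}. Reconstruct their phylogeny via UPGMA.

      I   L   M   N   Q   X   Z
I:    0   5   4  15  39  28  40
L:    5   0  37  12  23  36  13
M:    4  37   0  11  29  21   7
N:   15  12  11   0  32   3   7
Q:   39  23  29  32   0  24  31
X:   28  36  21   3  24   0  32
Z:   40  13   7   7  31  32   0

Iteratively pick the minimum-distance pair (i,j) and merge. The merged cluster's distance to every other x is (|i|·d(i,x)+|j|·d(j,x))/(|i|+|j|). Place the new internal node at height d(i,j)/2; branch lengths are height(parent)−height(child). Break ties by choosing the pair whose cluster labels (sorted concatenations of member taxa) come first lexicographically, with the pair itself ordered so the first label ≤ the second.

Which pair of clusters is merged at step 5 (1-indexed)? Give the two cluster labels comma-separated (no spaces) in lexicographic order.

IMNX,LZ

step 1: merge (N,X) at d=3; branch lengths N→3/2, X→3/2; new cluster NX
  updated: d(I,NX)=43/2, d(L,NX)=24, d(M,NX)=16, d(NX,Q)=28, d(NX,Z)=39/2
step 2: merge (I,M) at d=4; branch lengths I→2, M→2; new cluster IM
  updated: d(IM,L)=21, d(IM,NX)=75/4, d(IM,Q)=34, d(IM,Z)=47/2
step 3: merge (L,Z) at d=13; branch lengths L→13/2, Z→13/2; new cluster LZ
  updated: d(IM,LZ)=89/4, d(LZ,NX)=87/4, d(LZ,Q)=27
step 4: merge (IM,NX) at d=75/4; branch lengths IM→59/8, NX→63/8; new cluster IMNX
  updated: d(IMNX,LZ)=22, d(IMNX,Q)=31
step 5: merge (IMNX,LZ) at d=22; branch lengths IMNX→13/8, LZ→9/2; new cluster ILMNXZ
  updated: d(ILMNXZ,Q)=89/3
step 6: merge (ILMNXZ,Q) at d=89/3; branch lengths ILMNXZ→23/6, Q→89/6; new cluster ILMNQXZ
final tree: ((((I:2,M:2):59/8,(N:3/2,X:3/2):63/8):13/8,(L:13/2,Z:13/2):9/2):23/6,Q:89/6)
total length: 1441/24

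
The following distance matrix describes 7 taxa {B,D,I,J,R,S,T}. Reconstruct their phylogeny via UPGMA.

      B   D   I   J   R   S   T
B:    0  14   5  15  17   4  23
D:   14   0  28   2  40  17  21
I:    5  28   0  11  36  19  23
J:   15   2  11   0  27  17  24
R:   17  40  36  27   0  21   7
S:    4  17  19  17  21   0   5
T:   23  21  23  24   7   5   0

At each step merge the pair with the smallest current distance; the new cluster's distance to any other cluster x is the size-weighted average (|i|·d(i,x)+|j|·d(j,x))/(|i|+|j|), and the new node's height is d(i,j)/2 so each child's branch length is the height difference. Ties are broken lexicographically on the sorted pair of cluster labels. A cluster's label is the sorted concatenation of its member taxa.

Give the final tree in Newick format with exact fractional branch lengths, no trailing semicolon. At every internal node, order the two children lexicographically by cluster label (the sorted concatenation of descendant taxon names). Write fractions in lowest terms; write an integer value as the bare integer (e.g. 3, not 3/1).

((((B:2,S:2):4,I:6):5/2,(D:1,J:1):15/2):67/20,(R:7/2,T:7/2):167/20)

1. join D+J (d=2) ⇒ DJ; edges |D|=1, |J|=1
  updated: d(B,DJ)=29/2, d(DJ,I)=39/2, d(DJ,R)=67/2, d(DJ,S)=17, d(DJ,T)=45/2
2. join B+S (d=4) ⇒ BS; edges |B|=2, |S|=2
  updated: d(BS,DJ)=63/4, d(BS,I)=12, d(BS,R)=19, d(BS,T)=14
3. join R+T (d=7) ⇒ RT; edges |R|=7/2, |T|=7/2
  updated: d(BS,RT)=33/2, d(DJ,RT)=28, d(I,RT)=59/2
4. join BS+I (d=12) ⇒ BIS; edges |BS|=4, |I|=6
  updated: d(BIS,DJ)=17, d(BIS,RT)=125/6
5. join BIS+DJ (d=17) ⇒ BDIJS; edges |BIS|=5/2, |DJ|=15/2
  updated: d(BDIJS,RT)=237/10
6. join BDIJS+RT (d=237/10) ⇒ BDIJRST; edges |BDIJS|=67/20, |RT|=167/20
final tree: ((((B:2,S:2):4,I:6):5/2,(D:1,J:1):15/2):67/20,(R:7/2,T:7/2):167/20)
total length: 447/10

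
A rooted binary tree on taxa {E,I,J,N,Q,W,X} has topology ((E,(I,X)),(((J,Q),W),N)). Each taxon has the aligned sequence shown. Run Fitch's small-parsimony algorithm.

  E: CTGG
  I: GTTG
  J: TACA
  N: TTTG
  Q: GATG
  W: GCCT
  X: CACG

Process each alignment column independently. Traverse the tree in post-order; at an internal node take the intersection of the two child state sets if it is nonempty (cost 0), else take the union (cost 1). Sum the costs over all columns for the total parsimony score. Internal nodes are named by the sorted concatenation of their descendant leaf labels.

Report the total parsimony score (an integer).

IX@0: {G} ∪ {C} = {C,G} (union, +1)
EIX@0: {C} ∩ {C,G} = {C} (intersection, +0)
JQ@0: {T} ∪ {G} = {G,T} (union, +1)
JQW@0: {G,T} ∩ {G} = {G} (intersection, +0)
JNQW@0: {G} ∪ {T} = {G,T} (union, +1)
EIJNQWX@0: {C} ∪ {G,T} = {C,G,T} (union, +1)
IX@1: {T} ∪ {A} = {A,T} (union, +1)
EIX@1: {T} ∩ {A,T} = {T} (intersection, +0)
JQ@1: {A} ∩ {A} = {A} (intersection, +0)
JQW@1: {A} ∪ {C} = {A,C} (union, +1)
JNQW@1: {A,C} ∪ {T} = {A,C,T} (union, +1)
EIJNQWX@1: {T} ∩ {A,C,T} = {T} (intersection, +0)
IX@2: {T} ∪ {C} = {C,T} (union, +1)
EIX@2: {G} ∪ {C,T} = {C,G,T} (union, +1)
JQ@2: {C} ∪ {T} = {C,T} (union, +1)
JQW@2: {C,T} ∩ {C} = {C} (intersection, +0)
JNQW@2: {C} ∪ {T} = {C,T} (union, +1)
EIJNQWX@2: {C,G,T} ∩ {C,T} = {C,T} (intersection, +0)
IX@3: {G} ∩ {G} = {G} (intersection, +0)
EIX@3: {G} ∩ {G} = {G} (intersection, +0)
JQ@3: {A} ∪ {G} = {A,G} (union, +1)
JQW@3: {A,G} ∪ {T} = {A,G,T} (union, +1)
JNQW@3: {A,G,T} ∩ {G} = {G} (intersection, +0)
EIJNQWX@3: {G} ∩ {G} = {G} (intersection, +0)
per-site changes: [4, 3, 4, 2]; total = 13

13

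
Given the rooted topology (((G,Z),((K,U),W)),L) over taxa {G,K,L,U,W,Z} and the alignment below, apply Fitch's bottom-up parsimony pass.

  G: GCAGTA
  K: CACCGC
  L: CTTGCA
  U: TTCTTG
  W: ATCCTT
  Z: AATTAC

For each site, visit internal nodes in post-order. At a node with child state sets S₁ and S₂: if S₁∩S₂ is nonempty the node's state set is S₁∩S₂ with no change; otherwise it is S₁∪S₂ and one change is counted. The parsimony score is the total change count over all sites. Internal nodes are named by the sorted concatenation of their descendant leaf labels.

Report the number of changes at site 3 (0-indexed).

GZ@0: {G} ∪ {A} = {A,G} (union, +1)
KU@0: {C} ∪ {T} = {C,T} (union, +1)
KUW@0: {C,T} ∪ {A} = {A,C,T} (union, +1)
GKUWZ@0: {A,G} ∩ {A,C,T} = {A} (intersection, +0)
GKLUWZ@0: {A} ∪ {C} = {A,C} (union, +1)
GZ@1: {C} ∪ {A} = {A,C} (union, +1)
KU@1: {A} ∪ {T} = {A,T} (union, +1)
KUW@1: {A,T} ∩ {T} = {T} (intersection, +0)
GKUWZ@1: {A,C} ∪ {T} = {A,C,T} (union, +1)
GKLUWZ@1: {A,C,T} ∩ {T} = {T} (intersection, +0)
GZ@2: {A} ∪ {T} = {A,T} (union, +1)
KU@2: {C} ∩ {C} = {C} (intersection, +0)
KUW@2: {C} ∩ {C} = {C} (intersection, +0)
GKUWZ@2: {A,T} ∪ {C} = {A,C,T} (union, +1)
GKLUWZ@2: {A,C,T} ∩ {T} = {T} (intersection, +0)
GZ@3: {G} ∪ {T} = {G,T} (union, +1)
KU@3: {C} ∪ {T} = {C,T} (union, +1)
KUW@3: {C,T} ∩ {C} = {C} (intersection, +0)
GKUWZ@3: {G,T} ∪ {C} = {C,G,T} (union, +1)
GKLUWZ@3: {C,G,T} ∩ {G} = {G} (intersection, +0)
GZ@4: {T} ∪ {A} = {A,T} (union, +1)
KU@4: {G} ∪ {T} = {G,T} (union, +1)
KUW@4: {G,T} ∩ {T} = {T} (intersection, +0)
GKUWZ@4: {A,T} ∩ {T} = {T} (intersection, +0)
GKLUWZ@4: {T} ∪ {C} = {C,T} (union, +1)
GZ@5: {A} ∪ {C} = {A,C} (union, +1)
KU@5: {C} ∪ {G} = {C,G} (union, +1)
KUW@5: {C,G} ∪ {T} = {C,G,T} (union, +1)
GKUWZ@5: {A,C} ∩ {C,G,T} = {C} (intersection, +0)
GKLUWZ@5: {C} ∪ {A} = {A,C} (union, +1)
per-site changes: [4, 3, 2, 3, 3, 4]; total = 19

3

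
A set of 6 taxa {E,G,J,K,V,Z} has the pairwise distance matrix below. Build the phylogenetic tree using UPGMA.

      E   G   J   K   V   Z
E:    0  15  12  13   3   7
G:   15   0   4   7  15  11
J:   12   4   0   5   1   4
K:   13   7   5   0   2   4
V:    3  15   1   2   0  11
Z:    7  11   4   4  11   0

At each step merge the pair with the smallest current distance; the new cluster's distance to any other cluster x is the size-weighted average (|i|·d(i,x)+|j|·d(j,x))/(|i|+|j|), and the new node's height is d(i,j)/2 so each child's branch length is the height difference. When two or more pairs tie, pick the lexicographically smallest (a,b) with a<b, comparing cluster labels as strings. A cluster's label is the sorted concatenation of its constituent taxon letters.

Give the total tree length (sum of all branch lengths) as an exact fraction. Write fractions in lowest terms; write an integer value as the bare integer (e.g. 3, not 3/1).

2423/120

iteration 1: select J,V (d=1); attach at lengths (1/2, 1/2); label the merged cluster JV
  updated: d(E,JV)=15/2, d(G,JV)=19/2, d(JV,K)=7/2, d(JV,Z)=15/2
iteration 2: select JV,K (d=7/2); attach at lengths (5/4, 7/4); label the merged cluster JKV
  updated: d(E,JKV)=28/3, d(G,JKV)=26/3, d(JKV,Z)=19/3
iteration 3: select JKV,Z (d=19/3); attach at lengths (17/12, 19/6); label the merged cluster JKVZ
  updated: d(E,JKVZ)=35/4, d(G,JKVZ)=37/4
iteration 4: select E,JKVZ (d=35/4); attach at lengths (35/8, 29/24); label the merged cluster EJKVZ
  updated: d(EJKVZ,G)=52/5
iteration 5: select EJKVZ,G (d=52/5); attach at lengths (33/40, 26/5); label the merged cluster EGJKVZ
final tree: ((E:35/8,(((J:1/2,V:1/2):5/4,K:7/4):17/12,Z:19/6):29/24):33/40,G:26/5)
total length: 2423/120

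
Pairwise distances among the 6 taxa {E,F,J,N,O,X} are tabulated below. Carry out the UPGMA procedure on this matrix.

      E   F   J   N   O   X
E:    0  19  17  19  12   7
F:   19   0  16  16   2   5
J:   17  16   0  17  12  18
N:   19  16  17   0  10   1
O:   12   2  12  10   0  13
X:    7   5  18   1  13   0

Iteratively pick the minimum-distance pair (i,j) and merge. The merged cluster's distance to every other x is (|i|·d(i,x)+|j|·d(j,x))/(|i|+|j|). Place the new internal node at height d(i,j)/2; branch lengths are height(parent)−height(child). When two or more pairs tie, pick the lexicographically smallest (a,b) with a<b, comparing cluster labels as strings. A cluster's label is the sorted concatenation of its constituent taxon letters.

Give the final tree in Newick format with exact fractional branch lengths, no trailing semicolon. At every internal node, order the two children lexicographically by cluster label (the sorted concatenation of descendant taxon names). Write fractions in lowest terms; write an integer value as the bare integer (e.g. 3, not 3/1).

((E:57/8,((F:1,O:1):9/2,(N:1/2,X:1/2):5):13/8):7/8,J:8)

1. join N+X (d=1) ⇒ NX; edges |N|=1/2, |X|=1/2
  updated: d(E,NX)=13, d(F,NX)=21/2, d(J,NX)=35/2, d(NX,O)=23/2
2. join F+O (d=2) ⇒ FO; edges |F|=1, |O|=1
  updated: d(E,FO)=31/2, d(FO,J)=14, d(FO,NX)=11
3. join FO+NX (d=11) ⇒ FNOX; edges |FO|=9/2, |NX|=5
  updated: d(E,FNOX)=57/4, d(FNOX,J)=63/4
4. join E+FNOX (d=57/4) ⇒ EFNOX; edges |E|=57/8, |FNOX|=13/8
  updated: d(EFNOX,J)=16
5. join EFNOX+J (d=16) ⇒ EFJNOX; edges |EFNOX|=7/8, |J|=8
final tree: ((E:57/8,((F:1,O:1):9/2,(N:1/2,X:1/2):5):13/8):7/8,J:8)
total length: 241/8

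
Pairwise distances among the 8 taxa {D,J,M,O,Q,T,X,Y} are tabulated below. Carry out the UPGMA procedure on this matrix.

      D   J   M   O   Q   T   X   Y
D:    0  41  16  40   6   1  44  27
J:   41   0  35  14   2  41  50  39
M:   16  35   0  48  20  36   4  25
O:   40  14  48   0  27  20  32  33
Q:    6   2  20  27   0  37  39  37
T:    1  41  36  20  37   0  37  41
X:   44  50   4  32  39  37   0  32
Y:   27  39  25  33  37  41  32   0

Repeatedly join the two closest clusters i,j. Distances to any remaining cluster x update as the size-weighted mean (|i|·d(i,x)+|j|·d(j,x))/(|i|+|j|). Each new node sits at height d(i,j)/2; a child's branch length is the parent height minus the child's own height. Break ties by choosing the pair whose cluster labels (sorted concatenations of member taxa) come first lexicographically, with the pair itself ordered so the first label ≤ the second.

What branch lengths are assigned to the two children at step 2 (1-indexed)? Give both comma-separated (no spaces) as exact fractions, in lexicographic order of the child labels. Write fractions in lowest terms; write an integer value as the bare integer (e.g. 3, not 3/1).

1. join D+T (d=1) ⇒ DT; edges |D|=1/2, |T|=1/2
  updated: d(DT,J)=41, d(DT,M)=26, d(DT,O)=30, d(DT,Q)=43/2, d(DT,X)=81/2, d(DT,Y)=34
2. join J+Q (d=2) ⇒ JQ; edges |J|=1, |Q|=1
  updated: d(DT,JQ)=125/4, d(JQ,M)=55/2, d(JQ,O)=41/2, d(JQ,X)=89/2, d(JQ,Y)=38
3. join M+X (d=4) ⇒ MX; edges |M|=2, |X|=2
  updated: d(DT,MX)=133/4, d(JQ,MX)=36, d(MX,O)=40, d(MX,Y)=57/2
4. join JQ+O (d=41/2) ⇒ JOQ; edges |JQ|=37/4, |O|=41/4
  updated: d(DT,JOQ)=185/6, d(JOQ,MX)=112/3, d(JOQ,Y)=109/3
5. join MX+Y (d=57/2) ⇒ MXY; edges |MX|=49/4, |Y|=57/4
  updated: d(DT,MXY)=67/2, d(JOQ,MXY)=37
6. join DT+JOQ (d=185/6) ⇒ DJOQT; edges |DT|=179/12, |JOQ|=31/6
  updated: d(DJOQT,MXY)=178/5
7. join DJOQT+MXY (d=178/5) ⇒ DJMOQTXY; edges |DJOQT|=143/60, |MXY|=71/20
final tree: (((D:1/2,T:1/2):179/12,((J:1,Q:1):37/4,O:41/4):31/6):143/60,((M:2,X:2):49/4,Y:57/4):71/20)
total length: 4741/60

1,1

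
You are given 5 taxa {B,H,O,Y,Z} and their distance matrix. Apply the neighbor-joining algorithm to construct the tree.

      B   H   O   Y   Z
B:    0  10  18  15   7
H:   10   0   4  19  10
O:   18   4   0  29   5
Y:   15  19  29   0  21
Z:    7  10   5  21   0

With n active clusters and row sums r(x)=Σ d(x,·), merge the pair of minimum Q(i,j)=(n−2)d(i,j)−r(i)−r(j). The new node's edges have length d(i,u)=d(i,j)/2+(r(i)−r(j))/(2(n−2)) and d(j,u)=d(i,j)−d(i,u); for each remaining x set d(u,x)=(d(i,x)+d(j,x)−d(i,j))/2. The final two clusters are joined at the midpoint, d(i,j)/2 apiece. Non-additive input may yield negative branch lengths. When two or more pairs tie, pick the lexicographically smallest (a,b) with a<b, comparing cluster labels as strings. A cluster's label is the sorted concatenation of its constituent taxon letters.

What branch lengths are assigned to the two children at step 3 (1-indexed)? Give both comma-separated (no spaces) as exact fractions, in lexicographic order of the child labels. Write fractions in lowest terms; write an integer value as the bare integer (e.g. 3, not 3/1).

17/4,1

step 1: merge (B,Y) at d=15, Q=-89; branch lengths B→11/6, Y→79/6; new cluster BY
  updated: d(BY,H)=7, d(BY,O)=16, d(BY,Z)=13/2
step 2: merge (BY,Z) at d=13/2, Q=-38; branch lengths BY→21/4, Z→5/4; new cluster BYZ
  updated: d(BYZ,H)=21/4, d(BYZ,O)=29/4
step 3: merge (BYZ,H) at d=21/4, Q=-33/2; branch lengths BYZ→17/4, H→1; new cluster BHYZ
  updated: d(BHYZ,O)=3
step 4: merge (BHYZ,O) at d=3; branch lengths BHYZ→3/2, O→3/2; new cluster BHOYZ
final tree: ((((B:11/6,Y:79/6):21/4,Z:5/4):17/4,H:1):3/2,O:3/2)
total length: 119/4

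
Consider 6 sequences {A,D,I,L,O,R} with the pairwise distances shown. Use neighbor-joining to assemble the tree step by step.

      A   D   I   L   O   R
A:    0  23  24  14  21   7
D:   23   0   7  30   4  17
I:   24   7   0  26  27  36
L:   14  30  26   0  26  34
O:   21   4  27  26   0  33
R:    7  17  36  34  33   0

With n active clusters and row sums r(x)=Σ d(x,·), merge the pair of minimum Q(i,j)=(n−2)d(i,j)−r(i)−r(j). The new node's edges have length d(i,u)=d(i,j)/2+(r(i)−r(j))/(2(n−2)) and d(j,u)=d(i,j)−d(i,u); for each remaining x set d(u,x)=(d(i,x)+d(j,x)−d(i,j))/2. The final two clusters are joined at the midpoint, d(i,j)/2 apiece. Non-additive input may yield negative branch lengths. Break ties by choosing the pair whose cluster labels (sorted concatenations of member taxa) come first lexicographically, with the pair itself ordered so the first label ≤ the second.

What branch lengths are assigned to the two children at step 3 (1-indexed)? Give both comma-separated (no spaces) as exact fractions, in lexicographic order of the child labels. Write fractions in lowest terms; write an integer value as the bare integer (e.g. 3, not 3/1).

1. join A+R (d=7, Q=-188) ⇒ AR; edges |A|=-5/4, |R|=33/4
  updated: d(AR,D)=33/2, d(AR,I)=53/2, d(AR,L)=41/2, d(AR,O)=47/2
2. join AR+L (d=41/2, Q=-128) ⇒ ALR; edges |AR|=23/3, |L|=77/6
  updated: d(ALR,D)=13, d(ALR,I)=16, d(ALR,O)=29/2
3. join ALR+I (d=16, Q=-123/2) ⇒ AILR; edges |ALR|=51/8, |I|=77/8
  updated: d(AILR,D)=2, d(AILR,O)=51/4
4. join AILR+D (d=2, Q=-75/4) ⇒ ADILR; edges |AILR|=43/8, |D|=-27/8
  updated: d(ADILR,O)=59/8
5. join ADILR+O (d=59/8) ⇒ ADILOR; edges |ADILR|=59/16, |O|=59/16
final tree: (((((A:-5/4,R:33/4):23/3,L:77/6):51/8,I:77/8):43/8,D:-27/8):59/16,O:59/16)
total length: 423/8

51/8,77/8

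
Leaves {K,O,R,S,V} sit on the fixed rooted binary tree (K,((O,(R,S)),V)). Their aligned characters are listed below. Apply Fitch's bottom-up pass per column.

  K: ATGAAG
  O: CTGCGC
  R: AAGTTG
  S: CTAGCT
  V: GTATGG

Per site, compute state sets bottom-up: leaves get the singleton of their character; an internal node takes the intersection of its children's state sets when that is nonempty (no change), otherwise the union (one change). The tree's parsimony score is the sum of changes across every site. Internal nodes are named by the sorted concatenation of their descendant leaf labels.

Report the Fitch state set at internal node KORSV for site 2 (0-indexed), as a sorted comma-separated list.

G

[col 0] RS: children R:{A}, S:{C} ∪→ {A,C}; cost 1
[col 0] ORS: children O:{C}, RS:{A,C} ∩→ {C}; cost 0
[col 0] ORSV: children ORS:{C}, V:{G} ∪→ {C,G}; cost 1
[col 0] KORSV: children K:{A}, ORSV:{C,G} ∪→ {A,C,G}; cost 1
[col 1] RS: children R:{A}, S:{T} ∪→ {A,T}; cost 1
[col 1] ORS: children O:{T}, RS:{A,T} ∩→ {T}; cost 0
[col 1] ORSV: children ORS:{T}, V:{T} ∩→ {T}; cost 0
[col 1] KORSV: children K:{T}, ORSV:{T} ∩→ {T}; cost 0
[col 2] RS: children R:{G}, S:{A} ∪→ {A,G}; cost 1
[col 2] ORS: children O:{G}, RS:{A,G} ∩→ {G}; cost 0
[col 2] ORSV: children ORS:{G}, V:{A} ∪→ {A,G}; cost 1
[col 2] KORSV: children K:{G}, ORSV:{A,G} ∩→ {G}; cost 0
[col 3] RS: children R:{T}, S:{G} ∪→ {G,T}; cost 1
[col 3] ORS: children O:{C}, RS:{G,T} ∪→ {C,G,T}; cost 1
[col 3] ORSV: children ORS:{C,G,T}, V:{T} ∩→ {T}; cost 0
[col 3] KORSV: children K:{A}, ORSV:{T} ∪→ {A,T}; cost 1
[col 4] RS: children R:{T}, S:{C} ∪→ {C,T}; cost 1
[col 4] ORS: children O:{G}, RS:{C,T} ∪→ {C,G,T}; cost 1
[col 4] ORSV: children ORS:{C,G,T}, V:{G} ∩→ {G}; cost 0
[col 4] KORSV: children K:{A}, ORSV:{G} ∪→ {A,G}; cost 1
[col 5] RS: children R:{G}, S:{T} ∪→ {G,T}; cost 1
[col 5] ORS: children O:{C}, RS:{G,T} ∪→ {C,G,T}; cost 1
[col 5] ORSV: children ORS:{C,G,T}, V:{G} ∩→ {G}; cost 0
[col 5] KORSV: children K:{G}, ORSV:{G} ∩→ {G}; cost 0
per-site changes: [3, 1, 2, 3, 3, 2]; total = 14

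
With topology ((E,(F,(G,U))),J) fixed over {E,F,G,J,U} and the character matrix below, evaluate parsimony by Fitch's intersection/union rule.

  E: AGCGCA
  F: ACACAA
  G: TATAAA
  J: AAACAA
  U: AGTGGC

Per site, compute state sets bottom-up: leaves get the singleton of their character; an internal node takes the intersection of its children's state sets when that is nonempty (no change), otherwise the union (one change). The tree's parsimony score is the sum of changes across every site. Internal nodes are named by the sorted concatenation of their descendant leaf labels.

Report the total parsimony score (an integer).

12

site 0, node GU: G={T} ∪ U={A} → {A,T} (+1)
site 0, node FGU: F={A} ∩ GU={A,T} → {A} (+0)
site 0, node EFGU: E={A} ∩ FGU={A} → {A} (+0)
site 0, node EFGJU: EFGU={A} ∩ J={A} → {A} (+0)
site 1, node GU: G={A} ∪ U={G} → {A,G} (+1)
site 1, node FGU: F={C} ∪ GU={A,G} → {A,C,G} (+1)
site 1, node EFGU: E={G} ∩ FGU={A,C,G} → {G} (+0)
site 1, node EFGJU: EFGU={G} ∪ J={A} → {A,G} (+1)
site 2, node GU: G={T} ∩ U={T} → {T} (+0)
site 2, node FGU: F={A} ∪ GU={T} → {A,T} (+1)
site 2, node EFGU: E={C} ∪ FGU={A,T} → {A,C,T} (+1)
site 2, node EFGJU: EFGU={A,C,T} ∩ J={A} → {A} (+0)
site 3, node GU: G={A} ∪ U={G} → {A,G} (+1)
site 3, node FGU: F={C} ∪ GU={A,G} → {A,C,G} (+1)
site 3, node EFGU: E={G} ∩ FGU={A,C,G} → {G} (+0)
site 3, node EFGJU: EFGU={G} ∪ J={C} → {C,G} (+1)
site 4, node GU: G={A} ∪ U={G} → {A,G} (+1)
site 4, node FGU: F={A} ∩ GU={A,G} → {A} (+0)
site 4, node EFGU: E={C} ∪ FGU={A} → {A,C} (+1)
site 4, node EFGJU: EFGU={A,C} ∩ J={A} → {A} (+0)
site 5, node GU: G={A} ∪ U={C} → {A,C} (+1)
site 5, node FGU: F={A} ∩ GU={A,C} → {A} (+0)
site 5, node EFGU: E={A} ∩ FGU={A} → {A} (+0)
site 5, node EFGJU: EFGU={A} ∩ J={A} → {A} (+0)
per-site changes: [1, 3, 2, 3, 2, 1]; total = 12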